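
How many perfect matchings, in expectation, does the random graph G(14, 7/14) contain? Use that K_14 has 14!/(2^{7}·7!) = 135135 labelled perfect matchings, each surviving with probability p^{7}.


K_14 has 14!/(2^{7}·7!) = 135135 labelled perfect matchings.
For each such perfect matching H, let X_H = 1 if all 7 edges of H are present in G. Then P[X_H = 1] = p^{7} = (1/2)^{7} = 1/128.
By linearity of expectation: E[X] = Σ_H E[X_H] = 135135 · p^{7} = 135135 · 1/128 = 135135/128.
Numerically: E[X] ≈ 1055.7.

E[X] = 135135 · (1/2)^{7} = 135135/128 ≈ 1055.7.


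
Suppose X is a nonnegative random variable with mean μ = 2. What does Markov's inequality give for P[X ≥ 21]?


μ = E[X] = 2, a = 21.
Markov: P[X ≥ 21] ≤ μ/a = (2)/21 = 2/21.
Numerically: ≈ 0.09524.
(Since a = 21 > μ = 2.00000, the bound 2/21 is < 1 and informative.)

P[X ≥ 21] ≤ 2/21 ≈ 0.09524.


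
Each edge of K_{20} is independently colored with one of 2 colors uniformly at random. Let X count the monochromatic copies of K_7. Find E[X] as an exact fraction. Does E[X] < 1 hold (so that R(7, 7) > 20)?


E[X] = C(20, 7) · 2^{1 − 21} = 77520 · 2^{−20} = 77520/1048576.
As a reduced fraction: E[X] = 4845/65536 ≈ 0.07393.
Is E[X] < 1? YES.
Since E[X] < 1, there exists a 2-coloring of K_{20} with no monochromatic K_7; hence R(7, 7) > 20.

E[X] = 4845/65536 ≈ 0.07393; E[X] < 1, so R(7, 7) > 20.


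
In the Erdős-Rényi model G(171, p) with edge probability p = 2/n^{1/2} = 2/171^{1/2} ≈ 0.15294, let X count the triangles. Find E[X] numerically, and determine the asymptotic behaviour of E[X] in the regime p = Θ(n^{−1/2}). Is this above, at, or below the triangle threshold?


Number of potential triangles: C(171, 3) = 818805.
Each occurs with probability p³ ≈ (0.15294)³ ≈ 3.5776333e-03.
By linearity: E[X] = C(171, 3)·p³ ≈ 818805 · 3.5776333e-03 ≈ 2929.38402.
Since α = 1/2 < 1, p = c/n^{1/2} ≫ 1/n is above the triangle threshold p ~ 1/n. Asymptotically E[X] ~ (c³/6)·n^{3(1−α)} = (2³/6)·n^{1.5} → ∞; triangles are abundant w.h.p.

E[X] ≈ 2929.38402; in regime p = Θ(1/n^{1/2}) E[X] diverges (above the triangle threshold p ~ 1/n).


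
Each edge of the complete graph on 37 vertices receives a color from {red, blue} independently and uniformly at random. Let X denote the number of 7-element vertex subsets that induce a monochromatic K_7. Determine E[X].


Let X = Σ_S X_S over the C(37, 7) = 10295472 subsets S of size 7, where X_S = 1 if the K_7 on S is monochromatic.
For a fixed S, the K_7 on S has C(7, 2) = 21 edges. P[all 21 edges red] = (1/2)^21, and likewise for blue, so P[monochromatic] = 2·(1/2)^21 = 2^{1 − 21} = 1/1048576.
By linearity: E[X] = C(37, 7) · 2^{1 − 21} = 10295472 · 1/1048576 = 643467/65536.
Numerically: E[X] ≈ 9.818527.

E[X] = C(37,7)·2^(1−C(7,2)) = 643467/65536 ≈ 9.818527.


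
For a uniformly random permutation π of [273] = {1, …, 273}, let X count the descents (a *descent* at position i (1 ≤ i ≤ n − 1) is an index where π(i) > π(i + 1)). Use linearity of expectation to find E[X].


Write X = Σ X_I over i = 1, …, 272, with X_I the indicator of one descent.
There are 272 indicators.
For each fixed i, the pair (π(i), π(i+1)) is a uniformly random ordered pair of distinct values from {1, …, 273}; by symmetry P[π(i) > π(i+1)] = 1/2.
By linearity: E[X] = 272 · (1/2) = (273 − 1) · (1/2) = 136 ≈ 136.000000.

E[X] = 136 = 136.000000.


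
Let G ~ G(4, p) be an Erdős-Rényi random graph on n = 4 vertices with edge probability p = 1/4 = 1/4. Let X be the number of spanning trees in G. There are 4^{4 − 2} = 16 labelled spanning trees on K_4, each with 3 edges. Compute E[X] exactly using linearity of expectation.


K_4 has 4^{4 − 2} = 16 labelled spanning trees.
For each such spanning tree H, let X_H = 1 if all 3 edges of H are present in G. Then P[X_H = 1] = p^{3} = (1/4)^{3} = 1/64.
Summing the indicators: E[X] = Σ_H E[X_H] = 16 · p^{3} = 16 · 1/64 = 1/4.
Numerically: E[X] ≈ 0.25.

E[X] = 16 · (1/4)^{3} = 1/4 ≈ 0.25.


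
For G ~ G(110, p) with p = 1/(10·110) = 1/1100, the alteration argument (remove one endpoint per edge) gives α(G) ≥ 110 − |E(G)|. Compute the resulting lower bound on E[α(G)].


E[|E(G)|] = C(110, 2)·p = 5995 · (1/1100) = 109/20.
E[α(G)] ≥ n − E[|E(G)|] = 110 − 109/20 = 2091/20.
Numerically: ≈ 104.550000.
(This is only a lower bound; the true E[α(G)] may be larger.)

E[α(G)] ≥ 2091/20 ≈ 104.550000.


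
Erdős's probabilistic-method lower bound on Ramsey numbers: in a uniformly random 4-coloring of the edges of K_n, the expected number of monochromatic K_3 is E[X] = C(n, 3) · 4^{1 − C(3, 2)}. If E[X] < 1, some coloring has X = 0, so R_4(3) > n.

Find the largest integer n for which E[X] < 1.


We need C(n, 3) · 4^{1 − 3} < 1, i.e. C(n, 3) < 4^{3 − 1} = 16.
Check values of n near the boundary:
  n = 3: C(3, 3) = 1; 1 < 16? YES
  n = 4: C(4, 3) = 4; 4 < 16? YES
  n = 5: C(5, 3) = 10; 10 < 16? YES
  n = 6: C(6, 3) = 20; 20 < 16? NO
  n = 7: C(7, 3) = 35; 35 < 16? NO
  n = 8: C(8, 3) = 56; 56 < 16? NO
The largest n with C(n, 3) < 16 is n = 5 (where E[X] = 5/8 ≈ 0.625000). Hence R_4(3) > 5, i.e. R_4(3) ≥ 6.

Largest n = 5; hence R_4(3) > 5.


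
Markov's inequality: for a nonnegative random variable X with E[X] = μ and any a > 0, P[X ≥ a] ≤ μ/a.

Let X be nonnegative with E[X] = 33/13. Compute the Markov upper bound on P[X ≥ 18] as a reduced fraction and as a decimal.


μ = E[X] = 33/13, a = 18.
Markov: P[X ≥ 18] ≤ μ/a = (33/13)/18 = 11/78.
Numerically: ≈ 0.14103.
(Since a = 18 > μ = 2.53846, the bound 11/78 is < 1 and informative.)

P[X ≥ 18] ≤ 11/78 ≈ 0.14103.


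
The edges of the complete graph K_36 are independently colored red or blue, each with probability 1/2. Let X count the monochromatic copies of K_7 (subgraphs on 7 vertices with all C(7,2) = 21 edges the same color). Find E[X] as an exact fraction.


Let X = Σ_S X_S over the C(36, 7) = 8347680 subsets S of size 7, where X_S = 1 if the K_7 on S is monochromatic.
For a fixed S, the K_7 on S has C(7, 2) = 21 edges. P[all 21 edges red] = (1/2)^21, and likewise for blue, so P[monochromatic] = 2·(1/2)^21 = 2^{1 − 21} = 1/1048576.
By linearity of expectation: E[X] = C(36, 7) · 2^{1 − 21} = 8347680 · 1/1048576 = 260865/32768.
Numerically: E[X] ≈ 7.96097.

E[X] = C(36,7)·2^(1−C(7,2)) = 260865/32768 ≈ 7.96097.


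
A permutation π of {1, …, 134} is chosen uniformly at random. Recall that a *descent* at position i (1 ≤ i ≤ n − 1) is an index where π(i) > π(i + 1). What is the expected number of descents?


Write X = Σ X_I over i = 1, …, 133, with X_I the indicator of one descent.
There are 133 indicators.
For each fixed i, the pair (π(i), π(i+1)) is a uniformly random ordered pair of distinct values from {1, …, 134}; by symmetry P[π(i) > π(i+1)] = 1/2.
By linearity: E[X] = 133 · (1/2) = (134 − 1) · (1/2) = 133/2 ≈ 66.50000.

E[X] = 133/2 = 66.50000.


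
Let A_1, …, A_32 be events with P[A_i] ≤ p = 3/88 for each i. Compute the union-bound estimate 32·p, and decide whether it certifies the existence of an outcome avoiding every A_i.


Union bound: P[∪_{i=1}^{32} A_i] ≤ Σ_i P[A_i] ≤ 32·p = 32·(3/88) = 12/11.
Numerically: 12/11 ≈ 1.09091.
Is 12/11 < 1? NO.
Since the bound 12/11 is ≥ 1, the union bound is uninformative here; it does NOT by itself certify existence.

32·p = 12/11 ≈ 1.09091; existence NOT certified by the union bound.


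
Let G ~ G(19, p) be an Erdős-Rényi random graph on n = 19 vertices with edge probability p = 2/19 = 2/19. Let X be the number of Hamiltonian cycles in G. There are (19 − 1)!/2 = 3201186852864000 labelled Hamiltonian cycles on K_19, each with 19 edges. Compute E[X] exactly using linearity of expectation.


K_19 has (19 − 1)!/2 = 3201186852864000 labelled Hamiltonian cycles.
For each such Hamiltonian cycle H, let X_H = 1 if all 19 edges of H are present in G. Then P[X_H = 1] = p^{19} = (2/19)^{19} = 524288/1978419655660313589123979.
Summing the indicators: E[X] = Σ_H E[X_H] = 3201186852864000 · p^{19} = 3201186852864000 · 524288/1978419655660313589123979 = 1678343852714360832000/1978419655660313589123979.
Numerically: E[X] ≈ 0.000848326.

E[X] = 3201186852864000 · (2/19)^{19} = 1678343852714360832000/1978419655660313589123979 ≈ 0.000848326.


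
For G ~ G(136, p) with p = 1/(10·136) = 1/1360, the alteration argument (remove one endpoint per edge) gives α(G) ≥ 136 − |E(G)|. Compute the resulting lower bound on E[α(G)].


E[|E(G)|] = C(136, 2)·p = 9180 · (1/1360) = 27/4.
E[α(G)] ≥ n − E[|E(G)|] = 136 − 27/4 = 517/4.
Numerically: ≈ 129.250.
(This is only a lower bound; the true E[α(G)] may be larger.)

E[α(G)] ≥ 517/4 ≈ 129.250.


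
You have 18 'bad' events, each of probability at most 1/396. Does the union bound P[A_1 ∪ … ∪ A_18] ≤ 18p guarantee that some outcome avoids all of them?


Union bound: P[∪_{i=1}^{18} A_i] ≤ Σ_i P[A_i] ≤ 18·p = 18·(1/396) = 1/22.
Numerically: 1/22 ≈ 0.04545.
Is 1/22 < 1? YES.
Since P[∪ A_i] ≤ 1/22 < 1, the complement has P[∩ A_i^c] ≥ 1 − 1/22 = 21/22 > 0, so some outcome avoids every A_i.

18·p = 1/22 ≈ 0.04545; existence CERTIFIED by the union bound.


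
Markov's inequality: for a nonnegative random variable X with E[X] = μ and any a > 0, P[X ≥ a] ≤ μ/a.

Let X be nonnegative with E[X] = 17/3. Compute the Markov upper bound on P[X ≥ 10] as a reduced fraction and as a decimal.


μ = E[X] = 17/3, a = 10.
Markov: P[X ≥ 10] ≤ μ/a = (17/3)/10 = 17/30.
Numerically: ≈ 0.567.
(Since a = 10 > μ = 5.667, the bound 17/30 is < 1 and informative.)

P[X ≥ 10] ≤ 17/30 ≈ 0.567.


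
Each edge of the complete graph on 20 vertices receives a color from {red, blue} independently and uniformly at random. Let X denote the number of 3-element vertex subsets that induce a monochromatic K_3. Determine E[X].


Let X = Σ_S X_S over the C(20, 3) = 1140 subsets S of size 3, where X_S = 1 if the K_3 on S is monochromatic.
For a fixed S, the K_3 on S has C(3, 2) = 3 edges. P[all 3 edges red] = (1/2)^3, and likewise for blue, so P[monochromatic] = 2·(1/2)^3 = 2^{1 − 3} = 1/4.
Summing: E[X] = C(20, 3) · 2^{1 − 3} = 1140 · 1/4 = 285.
Numerically: E[X] ≈ 285.00000.

E[X] = C(20,3)·2^(1−C(3,2)) = 285 ≈ 285.00000.


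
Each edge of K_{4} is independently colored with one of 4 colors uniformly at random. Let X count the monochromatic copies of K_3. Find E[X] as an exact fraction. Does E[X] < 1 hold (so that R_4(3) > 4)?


E[X] = C(4, 3) · 4^{1 − 3} = 4 · 4^{−2} = 4/16.
As a reduced fraction: E[X] = 1/4 ≈ 0.2500000.
Is E[X] < 1? YES.
Since E[X] < 1, there exists a 4-coloring of K_{4} with no monochromatic K_3; hence R_4(3) > 4.

E[X] = 1/4 ≈ 0.2500000; E[X] < 1, so R_4(3) > 4.


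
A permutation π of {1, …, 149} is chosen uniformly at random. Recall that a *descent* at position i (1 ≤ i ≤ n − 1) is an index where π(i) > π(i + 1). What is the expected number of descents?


Write X = Σ X_I over i = 1, …, 148, with X_I the indicator of one descent.
There are 148 indicators.
For each fixed i, the pair (π(i), π(i+1)) is a uniformly random ordered pair of distinct values from {1, …, 149}; by symmetry P[π(i) > π(i+1)] = 1/2.
By linearity: E[X] = 148 · (1/2) = (149 − 1) · (1/2) = 74 ≈ 74.00000.

E[X] = 74 = 74.00000.


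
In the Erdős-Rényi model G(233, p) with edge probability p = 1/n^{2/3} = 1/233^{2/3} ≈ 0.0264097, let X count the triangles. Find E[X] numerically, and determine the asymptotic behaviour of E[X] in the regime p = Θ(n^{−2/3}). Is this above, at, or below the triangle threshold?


Number of potential triangles: C(233, 3) = 2081156.
Each occurs with probability p³ ≈ (0.0264097)³ ≈ 1.84199377e-05.
By linearity: E[X] = C(233, 3)·p³ ≈ 2081156 · 1.84199377e-05 ≈ 38.334764.
Since α = 2/3 < 1, p = c/n^{2/3} ≫ 1/n is above the triangle threshold p ~ 1/n. Asymptotically E[X] ~ (c³/6)·n^{3(1−α)} = (1³/6)·n^{1} → ∞; triangles are abundant w.h.p.

E[X] ≈ 38.334764; in regime p = Θ(1/n^{2/3}) E[X] diverges (above the triangle threshold p ~ 1/n).


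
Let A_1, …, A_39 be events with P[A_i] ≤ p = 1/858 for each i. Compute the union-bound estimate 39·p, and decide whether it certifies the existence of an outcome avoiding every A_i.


Union bound: P[∪_{i=1}^{39} A_i] ≤ Σ_i P[A_i] ≤ 39·p = 39·(1/858) = 1/22.
Numerically: 1/22 ≈ 0.045.
Is 1/22 < 1? YES.
Since P[∪ A_i] ≤ 1/22 < 1, the complement has P[∩ A_i^c] ≥ 1 − 1/22 = 21/22 > 0, so some outcome avoids every A_i.

39·p = 1/22 ≈ 0.045; existence CERTIFIED by the union bound.


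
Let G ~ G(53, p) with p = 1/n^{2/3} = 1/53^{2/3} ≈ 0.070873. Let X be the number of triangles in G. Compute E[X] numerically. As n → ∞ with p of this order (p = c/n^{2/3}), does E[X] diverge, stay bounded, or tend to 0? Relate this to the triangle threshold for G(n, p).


Number of potential triangles: C(53, 3) = 23426.
Each occurs with probability p³ ≈ (0.070873)³ ≈ 3.5599858e-04.
By linearity: E[X] = C(53, 3)·p³ ≈ 23426 · 3.5599858e-04 ≈ 8.33962.
Since α = 2/3 < 1, p = c/n^{2/3} ≫ 1/n is above the triangle threshold p ~ 1/n. Asymptotically E[X] ~ (c³/6)·n^{3(1−α)} = (1³/6)·n^{1} → ∞; triangles are abundant w.h.p.

E[X] ≈ 8.33962; in regime p = Θ(1/n^{2/3}) E[X] diverges (above the triangle threshold p ~ 1/n).


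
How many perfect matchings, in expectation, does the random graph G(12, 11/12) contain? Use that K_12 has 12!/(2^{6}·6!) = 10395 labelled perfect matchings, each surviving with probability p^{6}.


K_12 has 12!/(2^{6}·6!) = 10395 labelled perfect matchings.
For each such perfect matching H, let X_H = 1 if all 6 edges of H are present in G. Then P[X_H = 1] = p^{6} = (11/12)^{6} = 1771561/2985984.
By linearity of expectation: E[X] = Σ_H E[X_H] = 10395 · p^{6} = 10395 · 1771561/2985984 = 682050985/110592.
Numerically: E[X] ≈ 6.17e+03.

E[X] = 10395 · (11/12)^{6} = 682050985/110592 ≈ 6.17e+03.


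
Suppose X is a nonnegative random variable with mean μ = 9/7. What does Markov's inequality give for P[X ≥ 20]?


μ = E[X] = 9/7, a = 20.
Markov: P[X ≥ 20] ≤ μ/a = (9/7)/20 = 9/140.
Numerically: ≈ 0.064286.
(Since a = 20 > μ = 1.285714, the bound 9/140 is < 1 and informative.)

P[X ≥ 20] ≤ 9/140 ≈ 0.064286.


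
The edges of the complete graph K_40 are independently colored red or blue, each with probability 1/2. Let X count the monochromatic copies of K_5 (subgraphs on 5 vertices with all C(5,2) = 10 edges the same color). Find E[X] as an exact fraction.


Let X = Σ_S X_S over the C(40, 5) = 658008 subsets S of size 5, where X_S = 1 if the K_5 on S is monochromatic.
For a fixed S, the K_5 on S has C(5, 2) = 10 edges. P[all 10 edges red] = (1/2)^10, and likewise for blue, so P[monochromatic] = 2·(1/2)^10 = 2^{1 − 10} = 1/512.
Summing: E[X] = C(40, 5) · 2^{1 − 10} = 658008 · 1/512 = 82251/64.
Numerically: E[X] ≈ 1285.17188.

E[X] = C(40,5)·2^(1−C(5,2)) = 82251/64 ≈ 1285.17188.


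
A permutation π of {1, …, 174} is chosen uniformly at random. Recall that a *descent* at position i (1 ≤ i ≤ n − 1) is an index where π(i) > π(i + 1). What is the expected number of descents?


Write X = Σ X_I over i = 1, …, 173, with X_I the indicator of one descent.
There are 173 indicators.
For each fixed i, the pair (π(i), π(i+1)) is a uniformly random ordered pair of distinct values from {1, …, 174}; by symmetry P[π(i) > π(i+1)] = 1/2.
By linearity: E[X] = 173 · (1/2) = (174 − 1) · (1/2) = 173/2 ≈ 86.500000.

E[X] = 173/2 = 86.500000.


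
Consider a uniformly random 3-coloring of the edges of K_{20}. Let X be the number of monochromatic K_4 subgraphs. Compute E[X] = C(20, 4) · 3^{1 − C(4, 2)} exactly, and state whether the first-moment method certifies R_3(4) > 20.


E[X] = C(20, 4) · 3^{1 − 6} = 4845 · 3^{−5} = 4845/243.
As a reduced fraction: E[X] = 1615/81 ≈ 19.9383.
Is E[X] < 1? NO.
Since E[X] ≥ 1, the first-moment bound is inconclusive at n = 20; it does NOT by itself certify R_3(4) > 20.

E[X] = 1615/81 ≈ 19.9383; E[X] ≥ 1; first-moment method inconclusive here.


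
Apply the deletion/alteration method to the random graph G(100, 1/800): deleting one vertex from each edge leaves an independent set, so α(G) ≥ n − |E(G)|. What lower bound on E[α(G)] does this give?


E[|E(G)|] = C(100, 2)·p = 4950 · (1/800) = 99/16.
E[α(G)] ≥ n − E[|E(G)|] = 100 − 99/16 = 1501/16.
Numerically: ≈ 93.812.
(This is only a lower bound; the true E[α(G)] may be larger.)

E[α(G)] ≥ 1501/16 ≈ 93.812.


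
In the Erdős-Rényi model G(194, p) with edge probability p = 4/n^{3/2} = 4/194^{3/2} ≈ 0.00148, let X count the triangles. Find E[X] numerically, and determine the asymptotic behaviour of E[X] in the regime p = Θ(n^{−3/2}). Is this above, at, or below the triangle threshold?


Number of potential triangles: C(194, 3) = 1198144.
Each occurs with probability p³ ≈ (0.00148)³ ≈ 3.243935e-09.
By linearity: E[X] = C(194, 3)·p³ ≈ 1198144 · 3.243935e-09 ≈ 0.0039.
Since α = 3/2 > 1, p = c/n^{3/2} = o(1/n) is below the triangle threshold p ~ 1/n. Asymptotically E[X] ~ (c³/6)·n^{3(1−α)} = (4³/6)·n^{-1.5} → 0, so by Markov's inequality G has no triangles w.h.p.

E[X] ≈ 0.0039; in regime p = Θ(1/n^{3/2}) E[X] tends to 0 (below the triangle threshold p ~ 1/n).


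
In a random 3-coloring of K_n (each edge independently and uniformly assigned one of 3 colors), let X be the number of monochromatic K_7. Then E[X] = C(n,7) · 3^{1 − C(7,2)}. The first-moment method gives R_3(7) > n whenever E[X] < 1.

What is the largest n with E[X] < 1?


We need C(n, 7) · 3^{1 − 21} < 1, i.e. C(n, 7) < 3^{21 − 1} = 3486784401.
Check values of n near the boundary:
  n = 80: C(80, 7) = 3176716400; 3176716400 < 3486784401? YES
  n = 81: C(81, 7) = 3477216600; 3477216600 < 3486784401? YES
  n = 82: C(82, 7) = 3801756816; 3801756816 < 3486784401? NO
  n = 83: C(83, 7) = 4151918628; 4151918628 < 3486784401? NO
The largest n with C(n, 7) < 3486784401 is n = 81 (where E[X] = 42928600/43046721 ≈ 0.997256). Hence R_3(7) > 81, i.e. R_3(7) ≥ 82.

Largest n = 81; hence R_3(7) > 81.


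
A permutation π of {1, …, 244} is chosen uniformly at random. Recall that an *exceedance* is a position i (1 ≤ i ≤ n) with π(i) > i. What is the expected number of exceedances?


Write X = Σ_{i=1}^{244} X_i, where X_i = 1_{π(i) > i}.
For each fixed i, π(i) is uniform over {1, …, 244} (marginal of a uniform permutation), so P[π(i) > i] = (n − i)/n. Summing: Σ_{i=1}^{244} (n − i)/n = (0 + 1 + … + 243)/244 = 244(244 − 1)/(2·244) = (244 − 1)/2.
Hence E[X] = Σ_{i=1}^{244} (244 − i)/244 = 243/2 ≈ 121.500000.

E[X] = 243/2 = 121.500000.


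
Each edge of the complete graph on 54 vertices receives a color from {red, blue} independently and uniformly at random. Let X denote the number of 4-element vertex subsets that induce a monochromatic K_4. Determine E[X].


Let X = Σ_S X_S over the C(54, 4) = 316251 subsets S of size 4, where X_S = 1 if the K_4 on S is monochromatic.
For a fixed S, the K_4 on S has C(4, 2) = 6 edges. P[all 6 edges red] = (1/2)^6, and likewise for blue, so P[monochromatic] = 2·(1/2)^6 = 2^{1 − 6} = 1/32.
By linearity: E[X] = C(54, 4) · 2^{1 − 6} = 316251 · 1/32 = 316251/32.
Numerically: E[X] ≈ 9882.844.

E[X] = C(54,4)·2^(1−C(4,2)) = 316251/32 ≈ 9882.844.


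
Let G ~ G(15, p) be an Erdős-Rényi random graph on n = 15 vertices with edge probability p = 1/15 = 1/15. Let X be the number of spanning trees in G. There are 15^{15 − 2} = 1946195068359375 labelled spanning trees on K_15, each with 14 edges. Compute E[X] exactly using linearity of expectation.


K_15 has 15^{15 − 2} = 1946195068359375 labelled spanning trees.
For each such spanning tree H, let X_H = 1 if all 14 edges of H are present in G. Then P[X_H = 1] = p^{14} = (1/15)^{14} = 1/29192926025390625.
By linearity of expectation: E[X] = Σ_H E[X_H] = 1946195068359375 · p^{14} = 1946195068359375 · 1/29192926025390625 = 1/15.
Numerically: E[X] ≈ 0.066667.

E[X] = 1946195068359375 · (1/15)^{14} = 1/15 ≈ 0.066667.


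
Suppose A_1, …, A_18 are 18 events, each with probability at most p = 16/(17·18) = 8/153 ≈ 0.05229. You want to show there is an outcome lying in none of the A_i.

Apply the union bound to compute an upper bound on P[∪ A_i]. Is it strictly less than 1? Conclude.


Union bound: P[∪_{i=1}^{18} A_i] ≤ Σ_i P[A_i] ≤ 18·p = 18·(8/153) = 16/17.
Numerically: 16/17 ≈ 0.94118.
Is 16/17 < 1? YES.
Since P[∪ A_i] ≤ 16/17 < 1, the complement has P[∩ A_i^c] ≥ 1 − 16/17 = 1/17 > 0, so some outcome avoids every A_i.

18·p = 16/17 ≈ 0.94118; existence CERTIFIED by the union bound.


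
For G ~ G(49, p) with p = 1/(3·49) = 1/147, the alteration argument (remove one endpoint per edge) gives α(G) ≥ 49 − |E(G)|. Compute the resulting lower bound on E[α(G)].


E[|E(G)|] = C(49, 2)·p = 1176 · (1/147) = 8.
E[α(G)] ≥ n − E[|E(G)|] = 49 − 8 = 41.
Numerically: ≈ 41.000000.
(This is only a lower bound; the true E[α(G)] may be larger.)

E[α(G)] ≥ 41 ≈ 41.000000.


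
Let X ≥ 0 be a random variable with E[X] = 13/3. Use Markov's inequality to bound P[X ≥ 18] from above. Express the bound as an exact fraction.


μ = E[X] = 13/3, a = 18.
Markov: P[X ≥ 18] ≤ μ/a = (13/3)/18 = 13/54.
Numerically: ≈ 0.24074.
(Since a = 18 > μ = 4.33333, the bound 13/54 is < 1 and informative.)

P[X ≥ 18] ≤ 13/54 ≈ 0.24074.


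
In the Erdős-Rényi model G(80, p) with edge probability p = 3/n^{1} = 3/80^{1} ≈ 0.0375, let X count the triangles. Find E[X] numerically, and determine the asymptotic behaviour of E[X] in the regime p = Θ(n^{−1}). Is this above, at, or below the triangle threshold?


Number of potential triangles: C(80, 3) = 82160.
Each occurs with probability p³ ≈ (0.0375)³ ≈ 5.273437e-05.
By linearity: E[X] = C(80, 3)·p³ ≈ 82160 · 5.273437e-05 ≈ 4.3327.
Here α = 1, so p = 3/n is exactly at the triangle threshold p ~ 1/n. Asymptotically E[X] → c³/6 = 3³/6 = 9/2 ≈ 4.5000, a bounded constant. In this regime the triangle count is asymptotically Poisson(c³/6).

E[X] ≈ 4.3327; in regime p = Θ(1/n^{1}) E[X] stays bounded (at the triangle threshold p ~ 1/n).


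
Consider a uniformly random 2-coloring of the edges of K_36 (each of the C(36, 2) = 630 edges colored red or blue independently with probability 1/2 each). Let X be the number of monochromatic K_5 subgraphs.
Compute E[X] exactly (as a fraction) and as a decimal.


Let X = Σ_S X_S over the C(36, 5) = 376992 subsets S of size 5, where X_S = 1 if the K_5 on S is monochromatic.
For a fixed S, the K_5 on S has C(5, 2) = 10 edges. P[all 10 edges red] = (1/2)^10, and likewise for blue, so P[monochromatic] = 2·(1/2)^10 = 2^{1 − 10} = 1/512.
Summing: E[X] = C(36, 5) · 2^{1 − 10} = 376992 · 1/512 = 11781/16.
Numerically: E[X] ≈ 736.312500.

E[X] = C(36,5)·2^(1−C(5,2)) = 11781/16 ≈ 736.312500.


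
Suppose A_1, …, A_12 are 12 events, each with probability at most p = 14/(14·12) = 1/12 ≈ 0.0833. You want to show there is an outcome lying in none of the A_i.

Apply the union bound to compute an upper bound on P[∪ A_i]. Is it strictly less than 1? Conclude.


Union bound: P[∪_{i=1}^{12} A_i] ≤ Σ_i P[A_i] ≤ 12·p = 12·(1/12) = 1.
Numerically: 1 ≈ 1.0000.
Is 1 < 1? NO.
Since the bound 1 is ≥ 1, the union bound is uninformative here; it does NOT by itself certify existence.

12·p = 1 ≈ 1.0000; existence NOT certified by the union bound.


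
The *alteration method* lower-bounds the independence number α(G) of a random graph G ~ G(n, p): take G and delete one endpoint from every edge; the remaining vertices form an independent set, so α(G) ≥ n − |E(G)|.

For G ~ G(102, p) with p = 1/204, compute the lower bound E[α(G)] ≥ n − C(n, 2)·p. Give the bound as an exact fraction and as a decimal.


E[|E(G)|] = C(102, 2)·p = 5151 · (1/204) = 101/4.
E[α(G)] ≥ n − E[|E(G)|] = 102 − 101/4 = 307/4.
Numerically: ≈ 76.750000.
(This is only a lower bound; the true E[α(G)] may be larger.)

E[α(G)] ≥ 307/4 ≈ 76.750000.


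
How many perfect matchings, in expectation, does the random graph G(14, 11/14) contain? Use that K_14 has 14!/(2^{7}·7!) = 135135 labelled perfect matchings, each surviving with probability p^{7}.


K_14 has 14!/(2^{7}·7!) = 135135 labelled perfect matchings.
For each such perfect matching H, let X_H = 1 if all 7 edges of H are present in G. Then P[X_H = 1] = p^{7} = (11/14)^{7} = 19487171/105413504.
By linearity: E[X] = Σ_H E[X_H] = 135135 · p^{7} = 135135 · 19487171/105413504 = 376199836155/15059072.
Numerically: E[X] ≈ 2.498e+04.

E[X] = 135135 · (11/14)^{7} = 376199836155/15059072 ≈ 2.498e+04.


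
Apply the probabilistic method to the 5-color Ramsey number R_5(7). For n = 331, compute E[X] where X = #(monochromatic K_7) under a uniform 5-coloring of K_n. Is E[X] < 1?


E[X] = C(331, 7) · 5^{1 − 21} = 81027017349850 · 5^{−20} = 81027017349850/95367431640625.
As a reduced fraction: E[X] = 3241080693994/3814697265625 ≈ 0.850.
Is E[X] < 1? YES.
Since E[X] < 1, there exists a 5-coloring of K_{331} with no monochromatic K_7; hence R_5(7) > 331.

E[X] = 3241080693994/3814697265625 ≈ 0.850; E[X] < 1, so R_5(7) > 331.


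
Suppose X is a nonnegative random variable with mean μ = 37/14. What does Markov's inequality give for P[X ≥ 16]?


μ = E[X] = 37/14, a = 16.
Markov: P[X ≥ 16] ≤ μ/a = (37/14)/16 = 37/224.
Numerically: ≈ 0.165179.
(Since a = 16 > μ = 2.642857, the bound 37/224 is < 1 and informative.)

P[X ≥ 16] ≤ 37/224 ≈ 0.165179.


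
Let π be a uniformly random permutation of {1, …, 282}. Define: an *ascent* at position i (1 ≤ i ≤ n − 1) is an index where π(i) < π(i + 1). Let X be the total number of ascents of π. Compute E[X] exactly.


Write X = Σ X_I over i = 1, …, 281, with X_I the indicator of one ascent.
There are 281 indicators.
For each fixed i, the pair (π(i), π(i+1)) is a uniformly random ordered pair of distinct values from {1, …, 282}; by symmetry P[π(i) < π(i+1)] = 1/2.
By linearity: E[X] = 281 · (1/2) = (282 − 1) · (1/2) = 281/2 ≈ 140.500000.

E[X] = 281/2 = 140.500000.


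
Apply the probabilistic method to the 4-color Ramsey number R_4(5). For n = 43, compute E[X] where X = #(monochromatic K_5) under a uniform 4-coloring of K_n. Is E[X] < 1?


E[X] = C(43, 5) · 4^{1 − 10} = 962598 · 4^{−9} = 962598/262144.
As a reduced fraction: E[X] = 481299/131072 ≈ 3.672.
Is E[X] < 1? NO.
Since E[X] ≥ 1, the first-moment bound is inconclusive at n = 43; it does NOT by itself certify R_4(5) > 43.

E[X] = 481299/131072 ≈ 3.672; E[X] ≥ 1; first-moment method inconclusive here.


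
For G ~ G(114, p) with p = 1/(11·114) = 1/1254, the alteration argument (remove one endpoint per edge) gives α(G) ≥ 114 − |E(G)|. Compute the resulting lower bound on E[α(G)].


E[|E(G)|] = C(114, 2)·p = 6441 · (1/1254) = 113/22.
E[α(G)] ≥ n − E[|E(G)|] = 114 − 113/22 = 2395/22.
Numerically: ≈ 108.86364.
(This is only a lower bound; the true E[α(G)] may be larger.)

E[α(G)] ≥ 2395/22 ≈ 108.86364.


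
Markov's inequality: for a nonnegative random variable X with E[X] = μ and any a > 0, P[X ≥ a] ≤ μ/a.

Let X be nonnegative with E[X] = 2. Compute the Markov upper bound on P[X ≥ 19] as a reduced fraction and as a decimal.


μ = E[X] = 2, a = 19.
Markov: P[X ≥ 19] ≤ μ/a = (2)/19 = 2/19.
Numerically: ≈ 0.105.
(Since a = 19 > μ = 2.000, the bound 2/19 is < 1 and informative.)

P[X ≥ 19] ≤ 2/19 ≈ 0.105.


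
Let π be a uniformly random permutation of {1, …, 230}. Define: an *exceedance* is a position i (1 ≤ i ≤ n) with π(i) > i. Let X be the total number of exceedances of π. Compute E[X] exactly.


Write X = Σ_{i=1}^{230} X_i, where X_i = 1_{π(i) > i}.
For each fixed i, π(i) is uniform over {1, …, 230} (marginal of a uniform permutation), so P[π(i) > i] = (n − i)/n. Summing: Σ_{i=1}^{230} (n − i)/n = (0 + 1 + … + 229)/230 = 230(230 − 1)/(2·230) = (230 − 1)/2.
Hence E[X] = Σ_{i=1}^{230} (230 − i)/230 = 229/2 ≈ 114.50000.

E[X] = 229/2 = 114.50000.


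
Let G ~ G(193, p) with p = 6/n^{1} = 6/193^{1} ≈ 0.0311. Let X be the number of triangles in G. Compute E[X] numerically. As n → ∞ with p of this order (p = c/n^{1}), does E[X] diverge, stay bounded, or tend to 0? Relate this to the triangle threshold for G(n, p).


Number of potential triangles: C(193, 3) = 1179616.
Each occurs with probability p³ ≈ (0.0311)³ ≈ 3.00457e-05.
By linearity: E[X] = C(193, 3)·p³ ≈ 1179616 · 3.00457e-05 ≈ 35.442.
Here α = 1, so p = 6/n is exactly at the triangle threshold p ~ 1/n. Asymptotically E[X] → c³/6 = 6³/6 = 36 ≈ 36.000, a bounded constant. In this regime the triangle count is asymptotically Poisson(c³/6).

E[X] ≈ 35.442; in regime p = Θ(1/n^{1}) E[X] stays bounded (at the triangle threshold p ~ 1/n).


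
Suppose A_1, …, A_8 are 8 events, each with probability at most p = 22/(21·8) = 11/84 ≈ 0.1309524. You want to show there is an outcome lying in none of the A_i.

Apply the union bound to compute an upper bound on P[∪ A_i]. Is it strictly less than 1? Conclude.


Union bound: P[∪_{i=1}^{8} A_i] ≤ Σ_i P[A_i] ≤ 8·p = 8·(11/84) = 22/21.
Numerically: 22/21 ≈ 1.0476190.
Is 22/21 < 1? NO.
Since the bound 22/21 is ≥ 1, the union bound is uninformative here; it does NOT by itself certify existence.

8·p = 22/21 ≈ 1.0476190; existence NOT certified by the union bound.


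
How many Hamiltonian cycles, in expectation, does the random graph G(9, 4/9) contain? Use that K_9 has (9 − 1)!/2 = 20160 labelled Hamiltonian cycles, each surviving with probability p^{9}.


K_9 has (9 − 1)!/2 = 20160 labelled Hamiltonian cycles.
For each such Hamiltonian cycle H, let X_H = 1 if all 9 edges of H are present in G. Then P[X_H = 1] = p^{9} = (4/9)^{9} = 262144/387420489.
By linearity: E[X] = Σ_H E[X_H] = 20160 · p^{9} = 20160 · 262144/387420489 = 587202560/43046721.
Numerically: E[X] ≈ 13.64.

E[X] = 20160 · (4/9)^{9} = 587202560/43046721 ≈ 13.64.


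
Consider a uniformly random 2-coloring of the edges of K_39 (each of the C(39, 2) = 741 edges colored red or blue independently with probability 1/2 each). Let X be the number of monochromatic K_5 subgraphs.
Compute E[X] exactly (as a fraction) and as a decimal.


Let X = Σ_S X_S over the C(39, 5) = 575757 subsets S of size 5, where X_S = 1 if the K_5 on S is monochromatic.
For a fixed S, the K_5 on S has C(5, 2) = 10 edges. P[all 10 edges red] = (1/2)^10, and likewise for blue, so P[monochromatic] = 2·(1/2)^10 = 2^{1 − 10} = 1/512.
Summing: E[X] = C(39, 5) · 2^{1 − 10} = 575757 · 1/512 = 575757/512.
Numerically: E[X] ≈ 1124.525391.

E[X] = C(39,5)·2^(1−C(5,2)) = 575757/512 ≈ 1124.525391.


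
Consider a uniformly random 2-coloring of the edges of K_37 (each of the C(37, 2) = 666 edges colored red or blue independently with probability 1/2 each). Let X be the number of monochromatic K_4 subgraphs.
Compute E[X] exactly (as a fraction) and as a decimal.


Let X = Σ_S X_S over the C(37, 4) = 66045 subsets S of size 4, where X_S = 1 if the K_4 on S is monochromatic.
For a fixed S, the K_4 on S has C(4, 2) = 6 edges. P[all 6 edges red] = (1/2)^6, and likewise for blue, so P[monochromatic] = 2·(1/2)^6 = 2^{1 − 6} = 1/32.
By linearity: E[X] = C(37, 4) · 2^{1 − 6} = 66045 · 1/32 = 66045/32.
Numerically: E[X] ≈ 2063.906.

E[X] = C(37,4)·2^(1−C(4,2)) = 66045/32 ≈ 2063.906.


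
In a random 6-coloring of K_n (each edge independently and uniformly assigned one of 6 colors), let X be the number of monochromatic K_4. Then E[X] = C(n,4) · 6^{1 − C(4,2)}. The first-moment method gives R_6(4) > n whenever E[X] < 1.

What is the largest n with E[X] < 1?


We need C(n, 4) · 6^{1 − 6} < 1, i.e. C(n, 4) < 6^{6 − 1} = 7776.
Check values of n near the boundary:
  n = 17: C(17, 4) = 2380; 2380 < 7776? YES
  n = 18: C(18, 4) = 3060; 3060 < 7776? YES
  n = 19: C(19, 4) = 3876; 3876 < 7776? YES
  n = 20: C(20, 4) = 4845; 4845 < 7776? YES
  n = 21: C(21, 4) = 5985; 5985 < 7776? YES
  n = 22: C(22, 4) = 7315; 7315 < 7776? YES
  n = 23: C(23, 4) = 8855; 8855 < 7776? NO
The largest n with C(n, 4) < 7776 is n = 22 (where E[X] = 7315/7776 ≈ 0.94072). Hence R_6(4) > 22, i.e. R_6(4) ≥ 23.

Largest n = 22; hence R_6(4) > 22.


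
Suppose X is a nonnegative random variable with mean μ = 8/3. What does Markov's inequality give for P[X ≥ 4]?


μ = E[X] = 8/3, a = 4.
Markov: P[X ≥ 4] ≤ μ/a = (8/3)/4 = 2/3.
Numerically: ≈ 0.66667.
(Since a = 4 > μ = 2.66667, the bound 2/3 is < 1 and informative.)

P[X ≥ 4] ≤ 2/3 ≈ 0.66667.


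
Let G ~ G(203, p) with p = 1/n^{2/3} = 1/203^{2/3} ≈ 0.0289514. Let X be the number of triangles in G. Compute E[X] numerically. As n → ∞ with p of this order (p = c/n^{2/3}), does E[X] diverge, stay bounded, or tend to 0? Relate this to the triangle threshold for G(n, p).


Number of potential triangles: C(203, 3) = 1373701.
Each occurs with probability p³ ≈ (0.0289514)³ ≈ 2.42665437e-05.
By linearity: E[X] = C(203, 3)·p³ ≈ 1373701 · 2.42665437e-05 ≈ 33.334975.
Since α = 2/3 < 1, p = c/n^{2/3} ≫ 1/n is above the triangle threshold p ~ 1/n. Asymptotically E[X] ~ (c³/6)·n^{3(1−α)} = (1³/6)·n^{1} → ∞; triangles are abundant w.h.p.

E[X] ≈ 33.334975; in regime p = Θ(1/n^{2/3}) E[X] diverges (above the triangle threshold p ~ 1/n).


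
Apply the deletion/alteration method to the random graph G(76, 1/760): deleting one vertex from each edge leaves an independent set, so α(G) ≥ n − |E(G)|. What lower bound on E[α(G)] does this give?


E[|E(G)|] = C(76, 2)·p = 2850 · (1/760) = 15/4.
E[α(G)] ≥ n − E[|E(G)|] = 76 − 15/4 = 289/4.
Numerically: ≈ 72.250000.
(This is only a lower bound; the true E[α(G)] may be larger.)

E[α(G)] ≥ 289/4 ≈ 72.250000.


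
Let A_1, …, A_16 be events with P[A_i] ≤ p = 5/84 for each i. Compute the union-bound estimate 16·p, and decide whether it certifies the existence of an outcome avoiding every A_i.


Union bound: P[∪_{i=1}^{16} A_i] ≤ Σ_i P[A_i] ≤ 16·p = 16·(5/84) = 20/21.
Numerically: 20/21 ≈ 0.952.
Is 20/21 < 1? YES.
Since P[∪ A_i] ≤ 20/21 < 1, the complement has P[∩ A_i^c] ≥ 1 − 20/21 = 1/21 > 0, so some outcome avoids every A_i.

16·p = 20/21 ≈ 0.952; existence CERTIFIED by the union bound.


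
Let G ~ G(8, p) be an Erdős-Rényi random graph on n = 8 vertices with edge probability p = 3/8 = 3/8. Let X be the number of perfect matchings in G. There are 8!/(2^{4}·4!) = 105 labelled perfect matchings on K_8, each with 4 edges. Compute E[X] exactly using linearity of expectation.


K_8 has 8!/(2^{4}·4!) = 105 labelled perfect matchings.
For each such perfect matching H, let X_H = 1 if all 4 edges of H are present in G. Then P[X_H = 1] = p^{4} = (3/8)^{4} = 81/4096.
By linearity: E[X] = Σ_H E[X_H] = 105 · p^{4} = 105 · 81/4096 = 8505/4096.
Numerically: E[X] ≈ 2.076.

E[X] = 105 · (3/8)^{4} = 8505/4096 ≈ 2.076.


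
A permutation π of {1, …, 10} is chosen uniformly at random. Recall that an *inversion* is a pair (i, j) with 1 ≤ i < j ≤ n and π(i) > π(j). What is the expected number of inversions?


Write X = Σ X_I over the C(10, 2) = 45 pairs i < j, with X_I the indicator of one inversion.
There are 45 indicators.
For each fixed pair i < j, the values π(i) and π(j) are two distinct elements of {1, …, 10} in uniformly random order; by symmetry P[π(i) > π(j)] = 1/2.
By linearity: E[X] = 45 · (1/2) = C(10, 2) · (1/2) = 45/2 = 45/2 ≈ 22.50000.

E[X] = 45/2 = 22.50000.


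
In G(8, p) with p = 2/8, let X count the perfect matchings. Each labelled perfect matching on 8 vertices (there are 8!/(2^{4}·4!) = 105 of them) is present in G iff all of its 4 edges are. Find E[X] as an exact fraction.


K_8 has 8!/(2^{4}·4!) = 105 labelled perfect matchings.
For each such perfect matching H, let X_H = 1 if all 4 edges of H are present in G. Then P[X_H = 1] = p^{4} = (1/4)^{4} = 1/256.
By linearity of expectation: E[X] = Σ_H E[X_H] = 105 · p^{4} = 105 · 1/256 = 105/256.
Numerically: E[X] ≈ 0.410156.

E[X] = 105 · (1/4)^{4} = 105/256 ≈ 0.410156.


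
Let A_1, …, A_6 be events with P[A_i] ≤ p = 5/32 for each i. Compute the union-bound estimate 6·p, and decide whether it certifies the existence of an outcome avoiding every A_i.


Union bound: P[∪_{i=1}^{6} A_i] ≤ Σ_i P[A_i] ≤ 6·p = 6·(5/32) = 15/16.
Numerically: 15/16 ≈ 0.9375000.
Is 15/16 < 1? YES.
Since P[∪ A_i] ≤ 15/16 < 1, the complement has P[∩ A_i^c] ≥ 1 − 15/16 = 1/16 > 0, so some outcome avoids every A_i.

6·p = 15/16 ≈ 0.9375000; existence CERTIFIED by the union bound.


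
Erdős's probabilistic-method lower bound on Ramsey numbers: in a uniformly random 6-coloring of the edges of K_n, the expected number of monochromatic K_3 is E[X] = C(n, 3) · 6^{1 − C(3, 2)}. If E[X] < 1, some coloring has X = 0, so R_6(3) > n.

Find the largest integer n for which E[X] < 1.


We need C(n, 3) · 6^{1 − 3} < 1, i.e. C(n, 3) < 6^{3 − 1} = 36.
Check values of n near the boundary:
  n = 3: C(3, 3) = 1; 1 < 36? YES
  n = 4: C(4, 3) = 4; 4 < 36? YES
  n = 5: C(5, 3) = 10; 10 < 36? YES
  n = 6: C(6, 3) = 20; 20 < 36? YES
  n = 7: C(7, 3) = 35; 35 < 36? YES
  n = 8: C(8, 3) = 56; 56 < 36? NO
The largest n with C(n, 3) < 36 is n = 7 (where E[X] = 35/36 ≈ 0.972). Hence R_6(3) > 7, i.e. R_6(3) ≥ 8.

Largest n = 7; hence R_6(3) > 7.


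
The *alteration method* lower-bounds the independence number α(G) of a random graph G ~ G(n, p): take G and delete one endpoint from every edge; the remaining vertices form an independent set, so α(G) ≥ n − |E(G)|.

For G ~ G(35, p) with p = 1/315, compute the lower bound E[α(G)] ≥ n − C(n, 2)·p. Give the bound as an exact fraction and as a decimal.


E[|E(G)|] = C(35, 2)·p = 595 · (1/315) = 17/9.
E[α(G)] ≥ n − E[|E(G)|] = 35 − 17/9 = 298/9.
Numerically: ≈ 33.11111.
(This is only a lower bound; the true E[α(G)] may be larger.)

E[α(G)] ≥ 298/9 ≈ 33.11111.


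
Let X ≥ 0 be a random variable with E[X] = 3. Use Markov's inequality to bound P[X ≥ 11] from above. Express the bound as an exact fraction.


μ = E[X] = 3, a = 11.
Markov: P[X ≥ 11] ≤ μ/a = (3)/11 = 3/11.
Numerically: ≈ 0.273.
(Since a = 11 > μ = 3.000, the bound 3/11 is < 1 and informative.)

P[X ≥ 11] ≤ 3/11 ≈ 0.273.


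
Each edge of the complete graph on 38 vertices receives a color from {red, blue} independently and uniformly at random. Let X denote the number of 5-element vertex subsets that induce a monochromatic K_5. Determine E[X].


Let X = Σ_S X_S over the C(38, 5) = 501942 subsets S of size 5, where X_S = 1 if the K_5 on S is monochromatic.
For a fixed S, the K_5 on S has C(5, 2) = 10 edges. P[all 10 edges red] = (1/2)^10, and likewise for blue, so P[monochromatic] = 2·(1/2)^10 = 2^{1 − 10} = 1/512.
Summing: E[X] = C(38, 5) · 2^{1 − 10} = 501942 · 1/512 = 250971/256.
Numerically: E[X] ≈ 980.355.

E[X] = C(38,5)·2^(1−C(5,2)) = 250971/256 ≈ 980.355.


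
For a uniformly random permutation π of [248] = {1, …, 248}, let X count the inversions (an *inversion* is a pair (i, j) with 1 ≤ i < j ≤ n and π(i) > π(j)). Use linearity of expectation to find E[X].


Write X = Σ X_I over the C(248, 2) = 30628 pairs i < j, with X_I the indicator of one inversion.
There are 30628 indicators.
For each fixed pair i < j, the values π(i) and π(j) are two distinct elements of {1, …, 248} in uniformly random order; by symmetry P[π(i) > π(j)] = 1/2.
By linearity: E[X] = 30628 · (1/2) = C(248, 2) · (1/2) = 30628/2 = 15314 ≈ 15314.000000.

E[X] = 15314 = 15314.000000.


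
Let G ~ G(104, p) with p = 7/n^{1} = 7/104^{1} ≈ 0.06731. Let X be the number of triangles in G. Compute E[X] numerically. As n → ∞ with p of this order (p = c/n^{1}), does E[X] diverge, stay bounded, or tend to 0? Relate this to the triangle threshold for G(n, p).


Number of potential triangles: C(104, 3) = 182104.
Each occurs with probability p³ ≈ (0.06731)³ ≈ 3.049258e-04.
By linearity: E[X] = C(104, 3)·p³ ≈ 182104 · 3.049258e-04 ≈ 55.5282.
Here α = 1, so p = 7/n is exactly at the triangle threshold p ~ 1/n. Asymptotically E[X] → c³/6 = 7³/6 = 343/6 ≈ 57.1667, a bounded constant. In this regime the triangle count is asymptotically Poisson(c³/6).

E[X] ≈ 55.5282; in regime p = Θ(1/n^{1}) E[X] stays bounded (at the triangle threshold p ~ 1/n).
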